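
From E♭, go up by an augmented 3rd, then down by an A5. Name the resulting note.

An augmented third up from Eb is G# (letter G, 5 semitones up).
An augmented fifth down from G# is C (letter C, 8 semitones down).

C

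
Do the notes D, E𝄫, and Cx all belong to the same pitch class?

Yes

D = pitch class 2 and Ebb = pitch class 2 and C## = pitch class 2 — the same pitch class, so they are enharmonic equivalents.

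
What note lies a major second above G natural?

A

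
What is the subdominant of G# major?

C#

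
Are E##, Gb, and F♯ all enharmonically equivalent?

Yes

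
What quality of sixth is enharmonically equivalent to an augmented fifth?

minor

An augmented fifth spans 8 semitones.
A sixth spanning 8 semitones is minor (the major sixth is 9).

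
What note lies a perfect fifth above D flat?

Ab

A fifth above D lands on the letter A.
A perfect fifth spans 7 semitones, so Db moves to pitch class 8. On the letter A that is Ab.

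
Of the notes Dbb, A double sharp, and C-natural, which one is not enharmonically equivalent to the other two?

A##

In 12-tone equal temperament, enharmonic equivalents share a pitch class. Dbb is pitch class 0; A## is pitch class 11; C is pitch class 0.
Dbb and C share pitch class 0, while A## is pitch class 11.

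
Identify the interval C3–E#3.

The letter names run C→E, a span of 2 letter steps, so the interval is some kind of third.
C to E# is 5 semitones. A major third is 4, so 5 makes it augmented.

augmented third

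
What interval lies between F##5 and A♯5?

The letter names run F→A, a span of 2 letter steps, so the interval is some kind of third.
F## to A# is 3 semitones. A major third is 4, so 3 makes it minor.

minor third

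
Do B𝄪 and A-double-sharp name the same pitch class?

No

B## is pitch class 1; A## is pitch class 11.
The pitch classes differ (1 vs. 11), so they are not enharmonic equivalents.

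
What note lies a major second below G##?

F##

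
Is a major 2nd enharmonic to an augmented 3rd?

No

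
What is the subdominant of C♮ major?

F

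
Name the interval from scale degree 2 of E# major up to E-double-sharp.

major seventh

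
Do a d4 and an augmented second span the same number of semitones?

No

A diminished fourth spans 4 semitones; an augmented second spans 3.
The spans differ, so they are not enharmonic equivalents.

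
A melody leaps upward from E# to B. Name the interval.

diminished fifth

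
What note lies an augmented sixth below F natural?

Abb

F down a major sixth is Ab, so the target letter is A.
From F, an augmented sixth is 10 semitones down: Abb.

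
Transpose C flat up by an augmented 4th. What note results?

F

C up a perfect fourth is F, so the target letter is F.
From Cb, an augmented fourth is 6 semitones up: F.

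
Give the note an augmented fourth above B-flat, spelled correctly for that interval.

E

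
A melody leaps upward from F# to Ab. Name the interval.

diminished third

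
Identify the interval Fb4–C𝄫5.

The letter names run F→C, a span of 4 letter steps, so the interval is some kind of fifth.
Fb to Cbb is 6 semitones. A perfect fifth is 7, so 6 makes it diminished.

diminished fifth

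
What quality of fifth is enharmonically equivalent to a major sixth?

doubly augmented

A major sixth spans 9 semitones.
A fifth spanning 9 semitones is doubly augmented (the perfect fifth is 7).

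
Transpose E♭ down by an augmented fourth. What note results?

Bbb

E down a perfect fourth is B, so the target letter is B.
From Eb, an augmented fourth is 6 semitones down: Bbb.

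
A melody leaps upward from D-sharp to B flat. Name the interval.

diminished sixth

The letter names run D→B, a span of 5 letter steps, so the interval is some kind of sixth.
D# to Bb is 7 semitones. A major sixth is 9, so 7 makes it diminished.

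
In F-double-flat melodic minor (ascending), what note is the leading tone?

Ebb

Degree 7 takes the letter 6 steps above F, which is E.
In melodic minor (ascending), degree 7 sits 11 semitones above the tonic. Fbb + 11 semitones is pitch class 2, spelled on E as Ebb.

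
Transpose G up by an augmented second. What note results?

A#

G up a major second is A, so the target letter is A.
From G, an augmented second is 3 semitones up: A#.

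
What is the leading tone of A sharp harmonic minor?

G##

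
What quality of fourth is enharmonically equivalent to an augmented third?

perfect

An augmented third spans 5 semitones.
A fourth spanning 5 semitones is perfect (the perfect fourth is 5).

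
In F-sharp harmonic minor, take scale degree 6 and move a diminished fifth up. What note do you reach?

Ab

Scale degree 6 of F# harmonic minor is D.
A diminished fifth (6 semitones) above D lands on the letter A, giving Ab.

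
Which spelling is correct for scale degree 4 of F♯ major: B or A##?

Each scale degree takes a distinct letter name. Degree 4 of a scale on F must use the letter B.
B and A## are enharmonically the same pitch, but only B uses the letter B, so it is the correct spelling here.

B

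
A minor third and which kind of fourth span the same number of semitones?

A minor third spans 3 semitones.
A fourth spanning 3 semitones is doubly diminished (the perfect fourth is 5).

doubly diminished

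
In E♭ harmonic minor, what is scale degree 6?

Degree 6 takes the letter 5 steps above E, which is C.
In harmonic minor, degree 6 sits 8 semitones above the tonic. Eb + 8 semitones is pitch class 11, spelled on C as Cb.

Cb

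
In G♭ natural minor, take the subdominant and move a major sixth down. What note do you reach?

The subdominant of Gb natural minor is Cb.
A major sixth (9 semitones) below Cb lands on the letter E, giving Ebb.

Ebb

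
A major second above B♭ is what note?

C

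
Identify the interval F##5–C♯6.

The letter names run F→C, a span of 4 letter steps, so the interval is some kind of fifth.
F## to C# is 6 semitones. A perfect fifth is 7, so 6 makes it diminished.

diminished fifth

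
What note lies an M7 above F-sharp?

F up a major seventh is E, so the target letter is E.
From F#, a major seventh is 11 semitones up: E#.

E#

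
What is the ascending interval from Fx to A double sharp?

major third

Counting letters F–G–A gives a third.
F##→A## = 4 semitones, exactly the major third.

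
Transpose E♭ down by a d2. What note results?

A second below E lands on the letter D.
A diminished second spans 0 semitones, so Eb moves to pitch class 3. On the letter D that is D#.

D#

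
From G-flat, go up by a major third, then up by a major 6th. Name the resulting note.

G

A major third up from Gb is Bb (letter B, 4 semitones up).
A major sixth up from Bb is G (letter G, 9 semitones up).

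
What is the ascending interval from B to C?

The letter names run B→C, a span of 1 letter step, so the interval is some kind of second.
B to C is 1 semitone. A major second is 2, so 1 makes it minor.

minor second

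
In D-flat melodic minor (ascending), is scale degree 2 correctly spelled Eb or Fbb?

Eb

Each scale degree takes a distinct letter name. Degree 2 of a scale on D must use the letter E.
Eb and Fbb are enharmonically the same pitch, but only Eb uses the letter E, so it is the correct spelling here.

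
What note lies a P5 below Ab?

Db

A down a perfect fifth is D, so the target letter is D.
From Ab, a perfect fifth is 7 semitones down: Db.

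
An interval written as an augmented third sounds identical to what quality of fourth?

An augmented third spans 5 semitones.
A fourth spanning 5 semitones is perfect (the perfect fourth is 5).

perfect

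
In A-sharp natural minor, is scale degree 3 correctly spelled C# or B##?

C#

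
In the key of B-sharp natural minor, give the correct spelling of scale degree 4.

Degree 4 takes the letter 3 steps above B, which is E.
In natural minor, degree 4 sits 5 semitones above the tonic. B# + 5 semitones is pitch class 5, spelled on E as E#.

E#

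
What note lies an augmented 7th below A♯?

A down a major seventh is Bb, so the target letter is B.
From A#, an augmented seventh is 12 semitones down: Bb.

Bb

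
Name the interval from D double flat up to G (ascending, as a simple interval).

doubly augmented fourth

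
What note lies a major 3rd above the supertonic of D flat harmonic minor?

G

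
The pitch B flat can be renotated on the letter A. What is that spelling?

Bb is pitch class 10. The letter A alone is pitch class 9.
To reach pitch class 10 from A requires an offset of +1 semitone, i.e. sharp: A#.

A#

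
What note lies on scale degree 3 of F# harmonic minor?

Degree 3 takes the letter 2 steps above F, which is A.
In harmonic minor, degree 3 sits 3 semitones above the tonic. F# + 3 semitones is pitch class 9, spelled on A as A.

A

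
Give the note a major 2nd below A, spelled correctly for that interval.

A second below A lands on the letter G.
A major second spans 2 semitones, so A moves to pitch class 7. On the letter G that is G.

G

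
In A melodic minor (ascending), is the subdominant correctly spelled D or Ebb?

D

Each scale degree takes a distinct letter name. Degree 4 of a scale on A must use the letter D.
D and Ebb are enharmonically the same pitch, but only D uses the letter D, so it is the correct spelling here.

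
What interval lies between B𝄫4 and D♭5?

major third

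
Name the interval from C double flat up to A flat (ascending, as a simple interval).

augmented sixth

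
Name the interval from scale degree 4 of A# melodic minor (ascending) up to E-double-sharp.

augmented second

Scale degree 4 of A# melodic minor (ascending) is D#.
D# up to E##: letters D→E make it a second; 3 semitones makes it augmented.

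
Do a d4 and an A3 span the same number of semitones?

A diminished fourth spans 4 semitones; an augmented third spans 5.
The spans differ, so they are not enharmonic equivalents.

No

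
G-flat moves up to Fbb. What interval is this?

diminished seventh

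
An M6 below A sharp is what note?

C#

A down a major sixth is C, so the target letter is C.
From A#, a major sixth is 9 semitones down: C#.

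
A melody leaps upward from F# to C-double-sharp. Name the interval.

augmented fifth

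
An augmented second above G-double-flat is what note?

G up a major second is A, so the target letter is A.
From Gbb, an augmented second is 3 semitones up: Ab.

Ab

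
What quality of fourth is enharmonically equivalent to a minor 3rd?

doubly diminished

A minor third spans 3 semitones.
A fourth spanning 3 semitones is doubly diminished (the perfect fourth is 5).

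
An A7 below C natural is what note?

C down a major seventh is Db, so the target letter is D.
From C, an augmented seventh is 12 semitones down: Dbb.

Dbb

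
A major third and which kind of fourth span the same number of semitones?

A major third spans 4 semitones.
A fourth spanning 4 semitones is diminished (the perfect fourth is 5).

diminished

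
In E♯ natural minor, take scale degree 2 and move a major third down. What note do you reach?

Scale degree 2 of E# natural minor is F##.
A major third (4 semitones) below F## lands on the letter D, giving D#.

D#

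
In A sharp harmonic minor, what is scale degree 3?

The A# harmonic minor scale runs A# B# C# D# E# F# G##.
Degree 3 is C#.

C#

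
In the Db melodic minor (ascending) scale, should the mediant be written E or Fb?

Fb

Each scale degree takes a distinct letter name. Degree 3 of a scale on D must use the letter F.
Fb and E are enharmonically the same pitch, but only Fb uses the letter F, so it is the correct spelling here.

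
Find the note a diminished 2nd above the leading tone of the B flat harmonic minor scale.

Bbb

The leading tone of Bb harmonic minor is A.
A diminished second (0 semitones) above A lands on the letter B, giving Bbb.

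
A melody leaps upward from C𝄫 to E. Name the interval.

Counting letters C–D–E gives a third.
Cbb→E = 6 semitones, 2 wider than the major third (4), so doubly augmented.

doubly augmented third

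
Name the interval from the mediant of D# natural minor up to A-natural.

minor third

The mediant of D# natural minor is F#.
F# up to A: letters F→A make it a third; 3 semitones makes it minor.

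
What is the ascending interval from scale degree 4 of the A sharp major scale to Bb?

diminished sixth

Scale degree 4 of A# major is D#.
D# up to Bb: letters D→B make it a sixth; 7 semitones makes it diminished.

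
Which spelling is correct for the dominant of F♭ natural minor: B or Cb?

Each scale degree takes a distinct letter name. Degree 5 of a scale on F must use the letter C.
Cb and B are enharmonically the same pitch, but only Cb uses the letter C, so it is the correct spelling here.

Cb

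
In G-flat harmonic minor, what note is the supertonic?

Ab

The Gb harmonic minor scale runs Gb Ab Bbb Cb Db Ebb F.
Degree 2 is Ab.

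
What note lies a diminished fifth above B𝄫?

B up a perfect fifth is F#, so the target letter is F.
From Bbb, a diminished fifth is 6 semitones up: Fbb.

Fbb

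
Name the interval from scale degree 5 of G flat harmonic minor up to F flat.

minor third

Scale degree 5 of Gb harmonic minor is Db.
Db up to Fb: letters D→F make it a third; 3 semitones makes it minor.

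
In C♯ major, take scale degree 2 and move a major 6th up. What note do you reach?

B#

Scale degree 2 of C# major is D#.
A major sixth (9 semitones) above D# lands on the letter B, giving B#.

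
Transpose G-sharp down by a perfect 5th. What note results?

C#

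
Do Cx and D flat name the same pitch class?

Two spellings are enharmonically equivalent only if they share a pitch class.
Here C## → 2, Db → 1; 1 ≠ 2, so they are not.

No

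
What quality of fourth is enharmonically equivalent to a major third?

diminished

A major third spans 4 semitones.
A fourth spanning 4 semitones is diminished (the perfect fourth is 5).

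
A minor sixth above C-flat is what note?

A sixth above C lands on the letter A.
A minor sixth spans 8 semitones, so Cb moves to pitch class 7. On the letter A that is Abb.

Abb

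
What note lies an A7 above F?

A seventh above F lands on the letter E.
An augmented seventh spans 12 semitones, so F moves to pitch class 5. On the letter E that is E#.

E#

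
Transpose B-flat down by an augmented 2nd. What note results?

Abb

B down a major second is A, so the target letter is A.
From Bb, an augmented second is 3 semitones down: Abb.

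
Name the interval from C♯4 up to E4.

Counting letters C–D–E gives a third.
C#→E = 3 semitones, 1 narrower than the major third (4), so minor.

minor third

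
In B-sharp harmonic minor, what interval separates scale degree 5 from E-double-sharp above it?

major seventh

Scale degree 5 of B# harmonic minor is F##.
F## up to E##: letters F→E make it a seventh; 11 semitones makes it major.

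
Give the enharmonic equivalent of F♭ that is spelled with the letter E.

Plain E sits at the same pitch as Fb, so on the letter E the same pitch needs a natural: E.

E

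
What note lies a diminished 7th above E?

Db

E up a major seventh is D#, so the target letter is D.
From E, a diminished seventh is 9 semitones up: Db.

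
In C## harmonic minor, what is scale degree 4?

F##

The C## harmonic minor scale runs C## D## E# F## G## A# B##.
Degree 4 is F##.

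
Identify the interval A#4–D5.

diminished fourth

Counting letters A–B–C–D gives a fourth.
A#→D = 4 semitones, 1 narrower than the perfect fourth (5), so diminished.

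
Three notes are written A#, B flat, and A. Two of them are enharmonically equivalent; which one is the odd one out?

In 12-tone equal temperament, enharmonic equivalents share a pitch class. A# is pitch class 10; Bb is pitch class 10; A is pitch class 9.
A# and Bb share pitch class 10, while A is pitch class 9.

A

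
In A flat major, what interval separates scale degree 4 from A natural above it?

Scale degree 4 of Ab major is Db.
Db up to A: letters D→A make it a fifth; 8 semitones makes it augmented.

augmented fifth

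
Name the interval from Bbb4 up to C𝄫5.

Counting letters B–C gives a second.
Bbb→Cbb = 1 semitone, 1 narrower than the major second (2), so minor.

minor second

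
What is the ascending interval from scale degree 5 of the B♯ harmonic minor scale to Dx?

Scale degree 5 of B# harmonic minor is F##.
F## up to D##: letters F→D make it a sixth; 9 semitones makes it major.

major sixth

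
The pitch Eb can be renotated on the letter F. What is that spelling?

Fbb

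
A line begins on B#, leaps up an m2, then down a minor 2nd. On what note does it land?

B#

A minor second up from B# is C# (letter C, 1 semitone up).
A minor second down from C# is B# (letter B, 1 semitone down).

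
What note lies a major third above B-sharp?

D##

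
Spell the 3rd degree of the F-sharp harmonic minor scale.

A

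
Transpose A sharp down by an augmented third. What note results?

A down a major third is F, so the target letter is F.
From A#, an augmented third is 5 semitones down: F.

F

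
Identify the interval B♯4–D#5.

The letter names run B→D, a span of 2 letter steps, so the interval is some kind of third.
B# to D# is 3 semitones. A major third is 4, so 3 makes it minor.

minor third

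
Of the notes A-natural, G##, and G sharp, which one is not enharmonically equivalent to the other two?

G#

In 12-tone equal temperament, enharmonic equivalents share a pitch class. A is pitch class 9; G## is pitch class 9; G# is pitch class 8.
A and G## share pitch class 9, while G# is pitch class 8.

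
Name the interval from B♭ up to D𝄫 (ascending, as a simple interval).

diminished third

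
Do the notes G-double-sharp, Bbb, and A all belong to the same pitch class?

Yes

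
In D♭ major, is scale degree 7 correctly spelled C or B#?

C

Each scale degree takes a distinct letter name. Degree 7 of a scale on D must use the letter C.
C and B# are enharmonically the same pitch, but only C uses the letter C, so it is the correct spelling here.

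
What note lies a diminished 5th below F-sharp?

B#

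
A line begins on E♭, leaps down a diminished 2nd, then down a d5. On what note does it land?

A diminished second down from Eb is D# (letter D, 0 semitones down).
A diminished fifth down from D# is G## (letter G, 6 semitones down).

G##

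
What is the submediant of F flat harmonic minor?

The Fb harmonic minor scale runs Fb Gb Abb Bbb Cb Dbb Eb.
Degree 6 is Dbb.

Dbb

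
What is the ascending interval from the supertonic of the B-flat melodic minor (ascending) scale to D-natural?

major second

The supertonic of Bb melodic minor (ascending) is C.
C up to D: letters C→D make it a second; 2 semitones makes it major.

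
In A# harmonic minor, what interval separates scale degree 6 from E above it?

minor seventh

Scale degree 6 of A# harmonic minor is F#.
F# up to E: letters F→E make it a seventh; 10 semitones makes it minor.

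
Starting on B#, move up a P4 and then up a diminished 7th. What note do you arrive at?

A perfect fourth up from B# is E# (letter E, 5 semitones up).
A diminished seventh up from E# is D (letter D, 9 semitones up).

D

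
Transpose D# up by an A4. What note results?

G##

A fourth above D lands on the letter G.
An augmented fourth spans 6 semitones, so D# moves to pitch class 9. On the letter G that is G##.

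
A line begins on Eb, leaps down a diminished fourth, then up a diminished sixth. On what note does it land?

A diminished fourth down from Eb is B (letter B, 4 semitones down).
A diminished sixth up from B is Gb (letter G, 7 semitones up).

Gb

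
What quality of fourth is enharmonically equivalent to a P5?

A perfect fifth spans 7 semitones.
A fourth spanning 7 semitones is doubly augmented (the perfect fourth is 5).

doubly augmented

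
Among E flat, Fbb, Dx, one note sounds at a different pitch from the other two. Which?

D##

In 12-tone equal temperament, enharmonic equivalents share a pitch class. Eb is pitch class 3; Fbb is pitch class 3; D## is pitch class 4.
Eb and Fbb share pitch class 3, while D## is pitch class 4.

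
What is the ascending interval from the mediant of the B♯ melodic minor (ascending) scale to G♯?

perfect fourth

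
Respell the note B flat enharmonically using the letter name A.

A#

Bb is pitch class 10. The letter A alone is pitch class 9.
To reach pitch class 10 from A requires an offset of +1 semitone, i.e. sharp: A#.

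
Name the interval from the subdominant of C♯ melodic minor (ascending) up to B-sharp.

The subdominant of C# melodic minor (ascending) is F#.
F# up to B#: letters F→B make it a fourth; 6 semitones makes it augmented.

augmented fourth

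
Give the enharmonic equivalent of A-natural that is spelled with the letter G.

G##

Plain G sits 2 semitones below A, so on the letter G the same pitch needs a double sharp: G##.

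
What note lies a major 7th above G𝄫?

A seventh above G lands on the letter F.
A major seventh spans 11 semitones, so Gbb moves to pitch class 4. On the letter F that is Fb.

Fb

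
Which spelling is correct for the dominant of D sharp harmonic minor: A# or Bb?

A#

Each scale degree takes a distinct letter name. Degree 5 of a scale on D must use the letter A.
A# and Bb are enharmonically the same pitch, but only A# uses the letter A, so it is the correct spelling here.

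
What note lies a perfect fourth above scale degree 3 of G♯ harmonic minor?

E

Scale degree 3 of G# harmonic minor is B.
A perfect fourth (5 semitones) above B lands on the letter E, giving E.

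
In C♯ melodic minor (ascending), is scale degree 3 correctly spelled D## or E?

E

Each scale degree takes a distinct letter name. Degree 3 of a scale on C must use the letter E.
E and D## are enharmonically the same pitch, but only E uses the letter E, so it is the correct spelling here.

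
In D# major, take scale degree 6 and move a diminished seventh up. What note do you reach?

A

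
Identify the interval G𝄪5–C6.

The letter names run G→C, a span of 3 letter steps, so the interval is some kind of fourth.
G## to C is 3 semitones. A perfect fourth is 5, so 3 makes it doubly diminished.

doubly diminished fourth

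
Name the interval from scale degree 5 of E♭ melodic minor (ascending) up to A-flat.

Scale degree 5 of Eb melodic minor (ascending) is Bb.
Bb up to Ab: letters B→A make it a seventh; 10 semitones makes it minor.

minor seventh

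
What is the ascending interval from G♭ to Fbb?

The letter names run G→F, a span of 6 letter steps, so the interval is some kind of seventh.
Gb to Fbb is 9 semitones. A major seventh is 11, so 9 makes it diminished.

diminished seventh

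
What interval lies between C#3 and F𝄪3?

augmented fourth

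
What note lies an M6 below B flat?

A sixth below B lands on the letter D.
A major sixth spans 9 semitones, so Bb moves to pitch class 1. On the letter D that is Db.

Db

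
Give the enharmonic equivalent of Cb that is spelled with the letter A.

Cb is pitch class 11. The letter A alone is pitch class 9.
To reach pitch class 11 from A requires an offset of +2 semitones, i.e. double sharp: A##.

A##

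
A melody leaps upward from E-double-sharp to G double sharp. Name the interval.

minor third

The letter names run E→G, a span of 2 letter steps, so the interval is some kind of third.
E## to G## is 3 semitones. A major third is 4, so 3 makes it minor.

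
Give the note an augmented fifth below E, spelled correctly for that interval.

Ab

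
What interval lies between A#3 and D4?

diminished fourth

Counting letters A–B–C–D gives a fourth.
A#→D = 4 semitones, 1 narrower than the perfect fourth (5), so diminished.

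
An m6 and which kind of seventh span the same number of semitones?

A minor sixth spans 8 semitones.
A seventh spanning 8 semitones is doubly diminished (the major seventh is 11).

doubly diminished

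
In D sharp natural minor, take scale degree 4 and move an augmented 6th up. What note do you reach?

E##

Scale degree 4 of D# natural minor is G#.
An augmented sixth (10 semitones) above G# lands on the letter E, giving E##.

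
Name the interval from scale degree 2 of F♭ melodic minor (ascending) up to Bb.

major third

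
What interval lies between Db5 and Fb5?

minor third

Counting letters D–E–F gives a third.
Db→Fb = 3 semitones, 1 narrower than the major third (4), so minor.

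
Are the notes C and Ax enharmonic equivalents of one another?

Two spellings are enharmonically equivalent only if they share a pitch class.
Here C → 0, A## → 11; 0 ≠ 11, so they are not.

No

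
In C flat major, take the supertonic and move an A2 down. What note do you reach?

Cbb

The supertonic of Cb major is Db.
An augmented second (3 semitones) below Db lands on the letter C, giving Cbb.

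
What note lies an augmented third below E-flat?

Cbb

A third below E lands on the letter C.
An augmented third spans 5 semitones, so Eb moves to pitch class 10. On the letter C that is Cbb.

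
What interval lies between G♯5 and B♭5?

The letter names run G→B, a span of 2 letter steps, so the interval is some kind of third.
G# to Bb is 2 semitones. A major third is 4, so 2 makes it diminished.

diminished third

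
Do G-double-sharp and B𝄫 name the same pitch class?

Yes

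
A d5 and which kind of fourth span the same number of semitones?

augmented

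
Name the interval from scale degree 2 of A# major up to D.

diminished third

Scale degree 2 of A# major is B#.
B# up to D: letters B→D make it a third; 2 semitones makes it diminished.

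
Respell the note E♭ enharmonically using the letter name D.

Eb is pitch class 3. The letter D alone is pitch class 2.
To reach pitch class 3 from D requires an offset of +1 semitone, i.e. sharp: D#.

D#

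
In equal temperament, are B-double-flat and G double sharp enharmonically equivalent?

Yes

Bbb is pitch class 9; G## is pitch class 9.
All spellings map to pitch class 9, so they are enharmonically equivalent.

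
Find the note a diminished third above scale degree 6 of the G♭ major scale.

Scale degree 6 of Gb major is Eb.
A diminished third (2 semitones) above Eb lands on the letter G, giving Gbb.

Gbb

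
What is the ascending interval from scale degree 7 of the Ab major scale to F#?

Scale degree 7 of Ab major is G.
G up to F#: letters G→F make it a seventh; 11 semitones makes it major.

major seventh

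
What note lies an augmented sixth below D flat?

A sixth below D lands on the letter F.
An augmented sixth spans 10 semitones, so Db moves to pitch class 3. On the letter F that is Fbb.

Fbb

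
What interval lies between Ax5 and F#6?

diminished sixth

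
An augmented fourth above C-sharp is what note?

F##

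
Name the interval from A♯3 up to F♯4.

minor sixth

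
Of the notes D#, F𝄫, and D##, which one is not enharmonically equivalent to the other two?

D##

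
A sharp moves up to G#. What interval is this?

Counting letters A–B–C–D–E–F–G gives a seventh.
A#→G# = 10 semitones, 1 narrower than the major seventh (11), so minor.

minor seventh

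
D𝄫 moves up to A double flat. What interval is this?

perfect fifth

The letter names run D→A, a span of 4 letter steps, so the interval is some kind of fifth.
Dbb to Abb is 7 semitones. A perfect fifth is 7, so 7 makes it perfect.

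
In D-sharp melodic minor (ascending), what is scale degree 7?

The D# melodic minor (ascending) scale runs D# E# F# G# A# B# C##.
Degree 7 is C##.

C##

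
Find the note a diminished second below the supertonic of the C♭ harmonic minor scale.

C#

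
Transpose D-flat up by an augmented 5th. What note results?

A

D up a perfect fifth is A, so the target letter is A.
From Db, an augmented fifth is 8 semitones up: A.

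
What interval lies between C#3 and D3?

minor second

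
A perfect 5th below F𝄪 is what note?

B#

F down a perfect fifth is Bb, so the target letter is B.
From F##, a perfect fifth is 7 semitones down: B#.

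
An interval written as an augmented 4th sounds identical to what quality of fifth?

diminished

An augmented fourth spans 6 semitones.
A fifth spanning 6 semitones is diminished (the perfect fifth is 7).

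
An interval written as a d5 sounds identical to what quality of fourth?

augmented

A diminished fifth spans 6 semitones.
A fourth spanning 6 semitones is augmented (the perfect fourth is 5).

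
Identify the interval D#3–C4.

Counting letters D–E–F–G–A–B–C gives a seventh.
D#→C = 9 semitones, 2 narrower than the major seventh (11), so diminished.

diminished seventh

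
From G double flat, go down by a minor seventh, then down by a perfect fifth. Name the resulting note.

A minor seventh down from Gbb is Abb (letter A, 10 semitones down).
A perfect fifth down from Abb is Dbb (letter D, 7 semitones down).

Dbb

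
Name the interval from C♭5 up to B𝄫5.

Counting letters C–D–E–F–G–A–B gives a seventh.
Cb→Bbb = 10 semitones, 1 narrower than the major seventh (11), so minor.

minor seventh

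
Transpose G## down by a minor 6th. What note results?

B##

G down a major sixth is Bb, so the target letter is B.
From G##, a minor sixth is 8 semitones down: B##.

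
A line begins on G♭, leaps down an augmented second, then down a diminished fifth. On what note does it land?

An augmented second down from Gb is Fbb (letter F, 3 semitones down).
A diminished fifth down from Fbb is Bbb (letter B, 6 semitones down).

Bbb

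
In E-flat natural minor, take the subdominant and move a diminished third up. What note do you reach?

The subdominant of Eb natural minor is Ab.
A diminished third (2 semitones) above Ab lands on the letter C, giving Cbb.

Cbb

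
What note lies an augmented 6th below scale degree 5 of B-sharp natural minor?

A

Scale degree 5 of B# natural minor is F##.
An augmented sixth (10 semitones) below F## lands on the letter A, giving A.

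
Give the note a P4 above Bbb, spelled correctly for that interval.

A fourth above B lands on the letter E.
A perfect fourth spans 5 semitones, so Bbb moves to pitch class 2. On the letter E that is Ebb.

Ebb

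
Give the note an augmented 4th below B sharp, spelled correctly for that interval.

A fourth below B lands on the letter F.
An augmented fourth spans 6 semitones, so B# moves to pitch class 6. On the letter F that is F#.

F#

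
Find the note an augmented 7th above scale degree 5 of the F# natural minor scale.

Scale degree 5 of F# natural minor is C#.
An augmented seventh (12 semitones) above C# lands on the letter B, giving B##.

B##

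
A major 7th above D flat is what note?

C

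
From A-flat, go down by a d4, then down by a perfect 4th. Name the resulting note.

B

A diminished fourth down from Ab is E (letter E, 4 semitones down).
A perfect fourth down from E is B (letter B, 5 semitones down).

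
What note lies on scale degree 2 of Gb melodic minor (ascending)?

Ab

The Gb melodic minor (ascending) scale runs Gb Ab Bbb Cb Db Eb F.
Degree 2 is Ab.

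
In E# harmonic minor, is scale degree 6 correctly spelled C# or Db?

C#

Each scale degree takes a distinct letter name. Degree 6 of a scale on E must use the letter C.
C# and Db are enharmonically the same pitch, but only C# uses the letter C, so it is the correct spelling here.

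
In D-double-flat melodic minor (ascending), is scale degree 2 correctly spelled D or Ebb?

Each scale degree takes a distinct letter name. Degree 2 of a scale on D must use the letter E.
Ebb and D are enharmonically the same pitch, but only Ebb uses the letter E, so it is the correct spelling here.

Ebb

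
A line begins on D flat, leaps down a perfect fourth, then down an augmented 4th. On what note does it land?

Ebb

A perfect fourth down from Db is Ab (letter A, 5 semitones down).
An augmented fourth down from Ab is Ebb (letter E, 6 semitones down).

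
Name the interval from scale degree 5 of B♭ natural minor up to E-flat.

minor seventh

Scale degree 5 of Bb natural minor is F.
F up to Eb: letters F→E make it a seventh; 10 semitones makes it minor.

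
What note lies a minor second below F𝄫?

Ebb

A second below F lands on the letter E.
A minor second spans 1 semitone, so Fbb moves to pitch class 2. On the letter E that is Ebb.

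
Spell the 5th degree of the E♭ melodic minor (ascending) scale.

Degree 5 takes the letter 4 steps above E, which is B.
In melodic minor (ascending), degree 5 sits 7 semitones above the tonic. Eb + 7 semitones is pitch class 10, spelled on B as Bb.

Bb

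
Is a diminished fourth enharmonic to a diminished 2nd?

A diminished fourth spans 4 semitones; a diminished second spans 0.
The spans differ, so they are not enharmonic equivalents.

No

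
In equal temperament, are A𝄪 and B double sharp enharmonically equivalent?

No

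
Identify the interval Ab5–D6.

augmented fourth

The letter names run A→D, a span of 3 letter steps, so the interval is some kind of fourth.
Ab to D is 6 semitones. A perfect fourth is 5, so 6 makes it augmented.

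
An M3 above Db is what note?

A third above D lands on the letter F.
A major third spans 4 semitones, so Db moves to pitch class 5. On the letter F that is F.

F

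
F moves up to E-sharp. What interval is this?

augmented seventh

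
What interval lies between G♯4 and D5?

diminished fifth

The letter names run G→D, a span of 4 letter steps, so the interval is some kind of fifth.
G# to D is 6 semitones. A perfect fifth is 7, so 6 makes it diminished.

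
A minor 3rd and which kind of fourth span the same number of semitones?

A minor third spans 3 semitones.
A fourth spanning 3 semitones is doubly diminished (the perfect fourth is 5).

doubly diminished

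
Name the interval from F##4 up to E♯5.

minor seventh

The letter names run F→E, a span of 6 letter steps, so the interval is some kind of seventh.
F## to E# is 10 semitones. A major seventh is 11, so 10 makes it minor.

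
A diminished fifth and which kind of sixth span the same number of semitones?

A diminished fifth spans 6 semitones.
A sixth spanning 6 semitones is doubly diminished (the major sixth is 9).

doubly diminished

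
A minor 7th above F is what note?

Eb

A seventh above F lands on the letter E.
A minor seventh spans 10 semitones, so F moves to pitch class 3. On the letter E that is Eb.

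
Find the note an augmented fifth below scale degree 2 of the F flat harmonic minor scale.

Scale degree 2 of Fb harmonic minor is Gb.
An augmented fifth (8 semitones) below Gb lands on the letter C, giving Cbb.

Cbb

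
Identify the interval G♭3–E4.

The letter names run G→E, a span of 5 letter steps, so the interval is some kind of sixth.
Gb to E is 10 semitones. A major sixth is 9, so 10 makes it augmented.

augmented sixth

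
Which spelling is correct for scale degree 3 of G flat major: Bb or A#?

Each scale degree takes a distinct letter name. Degree 3 of a scale on G must use the letter B.
Bb and A# are enharmonically the same pitch, but only Bb uses the letter B, so it is the correct spelling here.

Bb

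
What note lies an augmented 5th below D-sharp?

D down a perfect fifth is G, so the target letter is G.
From D#, an augmented fifth is 8 semitones down: G.

G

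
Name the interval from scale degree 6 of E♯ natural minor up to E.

minor third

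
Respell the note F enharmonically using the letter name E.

E#

F is pitch class 5. The letter E alone is pitch class 4.
To reach pitch class 5 from E requires an offset of +1 semitone, i.e. sharp: E#.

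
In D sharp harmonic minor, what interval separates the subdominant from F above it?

diminished seventh

The subdominant of D# harmonic minor is G#.
G# up to F: letters G→F make it a seventh; 9 semitones makes it diminished.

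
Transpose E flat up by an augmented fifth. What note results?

B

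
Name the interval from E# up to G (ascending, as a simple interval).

The letter names run E→G, a span of 2 letter steps, so the interval is some kind of third.
E# to G is 2 semitones. A major third is 4, so 2 makes it diminished.

diminished third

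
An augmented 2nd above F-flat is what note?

G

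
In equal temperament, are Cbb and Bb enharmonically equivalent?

Yes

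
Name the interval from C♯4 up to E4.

minor third

The letter names run C→E, a span of 2 letter steps, so the interval is some kind of third.
C# to E is 3 semitones. A major third is 4, so 3 makes it minor.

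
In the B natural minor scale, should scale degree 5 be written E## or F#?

Each scale degree takes a distinct letter name. Degree 5 of a scale on B must use the letter F.
F# and E## are enharmonically the same pitch, but only F# uses the letter F, so it is the correct spelling here.

F#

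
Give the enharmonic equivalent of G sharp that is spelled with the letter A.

Ab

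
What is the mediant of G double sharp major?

Degree 3 takes the letter 2 steps above G, which is B.
In major, degree 3 sits 4 semitones above the tonic. G## + 4 semitones is pitch class 1, spelled on B as B##.

B##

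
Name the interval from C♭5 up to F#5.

Counting letters C–D–E–F gives a fourth.
Cb→F# = 7 semitones, 2 wider than the perfect fourth (5), so doubly augmented.

doubly augmented fourth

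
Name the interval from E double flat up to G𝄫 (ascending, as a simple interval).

minor third

Counting letters E–F–G gives a third.
Ebb→Gbb = 3 semitones, 1 narrower than the major third (4), so minor.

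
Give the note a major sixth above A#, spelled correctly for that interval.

F##

A up a major sixth is F#, so the target letter is F.
From A#, a major sixth is 9 semitones up: F##.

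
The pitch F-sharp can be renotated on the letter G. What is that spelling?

Gb

Plain G sits 1 semitone above F#, so on the letter G the same pitch needs a flat: Gb.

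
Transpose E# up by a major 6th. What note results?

E up a major sixth is C#, so the target letter is C.
From E#, a major sixth is 9 semitones up: C##.

C##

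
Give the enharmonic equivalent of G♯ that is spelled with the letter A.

G# is pitch class 8. The letter A alone is pitch class 9.
To reach pitch class 8 from A requires an offset of -1 semitone, i.e. flat: Ab.

Ab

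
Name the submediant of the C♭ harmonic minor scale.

Abb

Degree 6 takes the letter 5 steps above C, which is A.
In harmonic minor, degree 6 sits 8 semitones above the tonic. Cb + 8 semitones is pitch class 7, spelled on A as Abb.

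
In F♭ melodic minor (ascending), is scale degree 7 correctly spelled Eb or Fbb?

Each scale degree takes a distinct letter name. Degree 7 of a scale on F must use the letter E.
Eb and Fbb are enharmonically the same pitch, but only Eb uses the letter E, so it is the correct spelling here.

Eb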